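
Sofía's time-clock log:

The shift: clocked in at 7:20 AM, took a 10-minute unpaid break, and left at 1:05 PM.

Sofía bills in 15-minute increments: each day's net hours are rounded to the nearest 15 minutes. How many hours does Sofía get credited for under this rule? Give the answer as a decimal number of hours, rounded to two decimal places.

The shift: 7:20 AM–1:05 PM = 5 h 45 min − 10 min = 5 h 35 min → rounds to 5 h 30 min

5.50 hours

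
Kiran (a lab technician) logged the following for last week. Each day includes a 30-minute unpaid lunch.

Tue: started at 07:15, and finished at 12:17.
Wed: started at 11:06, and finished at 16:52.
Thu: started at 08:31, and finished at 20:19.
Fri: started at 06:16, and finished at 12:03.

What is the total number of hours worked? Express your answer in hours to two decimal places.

Tue: 07:15–12:17 = 5 h 2 min; less 30 min break → 4 h 32 min
Wed: 11:06–16:52 = 5 h 46 min; less 30 min break → 5 h 16 min
Thu: 08:31–20:19 = 11 h 48 min; less 30 min break → 11 h 18 min
Fri: 06:16–12:03 = 5 h 47 min; less 30 min break → 5 h 17 min
Total: 4 h 32 min + 5 h 16 min + 11 h 18 min + 5 h 17 min = 26 h 23 min.

26.38 hours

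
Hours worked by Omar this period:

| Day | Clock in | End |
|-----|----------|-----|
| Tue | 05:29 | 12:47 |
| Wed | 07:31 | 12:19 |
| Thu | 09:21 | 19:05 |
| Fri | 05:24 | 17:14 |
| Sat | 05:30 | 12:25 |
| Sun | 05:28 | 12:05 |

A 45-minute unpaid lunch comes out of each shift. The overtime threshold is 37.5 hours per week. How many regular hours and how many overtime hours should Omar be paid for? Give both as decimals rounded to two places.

Regular 37.50 hours, overtime 5.20 hours

Tue: 05:29–12:47 = 7 h 18 min; less 45 min break → 6 h 33 min
Wed: 07:31–12:19 = 4 h 48 min; less 45 min break → 4 h 3 min
Thu: 09:21–19:05 = 9 h 44 min; less 45 min break → 8 h 59 min
Fri: 05:24–17:14 = 11 h 50 min; less 45 min break → 11 h 5 min
Sat: 05:30–12:25 = 6 h 55 min; less 45 min break → 6 h 10 min
Sun: 05:28–12:05 = 6 h 37 min; less 45 min break → 5 h 52 min
Total worked: 42 h 42 min = 42.70 h.
Threshold 37.5 h → overtime 5 h 12 min, regular 37 h 30 min.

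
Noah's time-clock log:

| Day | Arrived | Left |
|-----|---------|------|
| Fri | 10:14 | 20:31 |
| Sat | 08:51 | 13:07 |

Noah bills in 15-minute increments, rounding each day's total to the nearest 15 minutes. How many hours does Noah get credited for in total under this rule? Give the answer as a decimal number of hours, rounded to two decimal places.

Fri: 10:14–20:31 = 10 h 17 min → rounds to 10 h 15 min
Sat: 08:51–13:07 = 4 h 16 min → rounds to 4 h 15 min
Total credited: 14 h 30 min.

14.50 hours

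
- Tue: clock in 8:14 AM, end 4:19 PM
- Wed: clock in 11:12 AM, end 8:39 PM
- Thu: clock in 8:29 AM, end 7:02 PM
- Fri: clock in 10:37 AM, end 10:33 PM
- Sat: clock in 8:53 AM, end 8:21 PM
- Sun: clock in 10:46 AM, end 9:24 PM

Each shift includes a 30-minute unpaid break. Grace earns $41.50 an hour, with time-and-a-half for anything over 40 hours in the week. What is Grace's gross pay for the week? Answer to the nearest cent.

$2850.01

Tue: 8:14 AM–4:19 PM = 8 h 5 min; less 30 min break → 7 h 35 min
Wed: 11:12 AM–8:39 PM = 9 h 27 min; less 30 min break → 8 h 57 min
Thu: 8:29 AM–7:02 PM = 10 h 33 min; less 30 min break → 10 h 3 min
Fri: 10:37 AM–10:33 PM = 11 h 56 min; less 30 min break → 11 h 26 min
Sat: 8:53 AM–8:21 PM = 11 h 28 min; less 30 min break → 10 h 58 min
Sun: 10:46 AM–9:24 PM = 10 h 38 min; less 30 min break → 10 h 8 min
Total worked: 59 h 7 min = 3547 min.
Regular 40 h 0 min = 2400 min at $41.50/h; overtime 19 h 7 min = 1147 min at $62.25/h.
Pay = (2400 × $41.50 + 1147 × $62.25) ÷ 60 = $2850.01.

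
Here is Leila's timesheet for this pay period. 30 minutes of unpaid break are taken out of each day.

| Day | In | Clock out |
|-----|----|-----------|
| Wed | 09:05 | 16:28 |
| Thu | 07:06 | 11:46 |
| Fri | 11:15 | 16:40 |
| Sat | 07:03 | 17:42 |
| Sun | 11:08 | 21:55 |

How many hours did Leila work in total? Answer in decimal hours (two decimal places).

36.40 hours

Wed: 09:05–16:28 = 7 h 23 min; less 30 min break → 6 h 53 min
Thu: 07:06–11:46 = 4 h 40 min; less 30 min break → 4 h 10 min
Fri: 11:15–16:40 = 5 h 25 min; less 30 min break → 4 h 55 min
Sat: 07:03–17:42 = 10 h 39 min; less 30 min break → 10 h 9 min
Sun: 11:08–21:55 = 10 h 47 min; less 30 min break → 10 h 17 min
Total: 6 h 53 min + 4 h 10 min + 4 h 55 min + 10 h 9 min + 10 h 17 min = 36 h 24 min.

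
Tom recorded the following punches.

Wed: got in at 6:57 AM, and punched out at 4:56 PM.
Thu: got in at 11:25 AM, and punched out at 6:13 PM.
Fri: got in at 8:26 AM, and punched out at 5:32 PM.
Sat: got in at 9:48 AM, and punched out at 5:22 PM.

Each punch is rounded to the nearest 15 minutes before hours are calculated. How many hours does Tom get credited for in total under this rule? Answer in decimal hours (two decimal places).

Wed: in 6:57 AM→7:00 AM, out 4:56 PM→5:00 PM; 10 h 0 min
Thu: in 11:25 AM→11:30 AM, out 6:13 PM→6:15 PM; 6 h 45 min
Fri: in 8:26 AM→8:30 AM, out 5:32 PM→5:30 PM; 9 h 0 min
Sat: in 9:48 AM→9:45 AM, out 5:22 PM→5:15 PM; 7 h 30 min
Total credited: 33 h 15 min.

33.25 hours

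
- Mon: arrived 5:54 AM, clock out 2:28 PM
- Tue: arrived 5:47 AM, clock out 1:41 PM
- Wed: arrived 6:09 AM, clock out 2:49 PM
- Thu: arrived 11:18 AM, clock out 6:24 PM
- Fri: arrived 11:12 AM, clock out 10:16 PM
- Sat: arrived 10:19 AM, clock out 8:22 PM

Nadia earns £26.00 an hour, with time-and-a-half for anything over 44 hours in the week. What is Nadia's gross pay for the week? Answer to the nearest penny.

£1508.65

Mon: 5:54 AM–2:28 PM = 8 h 34 min
Tue: 5:47 AM–1:41 PM = 7 h 54 min
Wed: 6:09 AM–2:49 PM = 8 h 40 min
Thu: 11:18 AM–6:24 PM = 7 h 6 min
Fri: 11:12 AM–10:16 PM = 11 h 4 min
Sat: 10:19 AM–8:22 PM = 10 h 3 min
Total worked: 53 h 21 min = 3201 min.
Regular 44 h 0 min = 2640 min at £26.00/h; overtime 9 h 21 min = 561 min at £39.00/h.
Pay = (2640 × £26.00 + 561 × £39.00) ÷ 60 = £1508.65.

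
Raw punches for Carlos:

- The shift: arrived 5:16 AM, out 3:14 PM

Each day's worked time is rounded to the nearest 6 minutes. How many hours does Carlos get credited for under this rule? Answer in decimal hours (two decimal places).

10.00 hours

The shift: 5:16 AM–3:14 PM = 9 h 58 min → rounds to 10 h 0 min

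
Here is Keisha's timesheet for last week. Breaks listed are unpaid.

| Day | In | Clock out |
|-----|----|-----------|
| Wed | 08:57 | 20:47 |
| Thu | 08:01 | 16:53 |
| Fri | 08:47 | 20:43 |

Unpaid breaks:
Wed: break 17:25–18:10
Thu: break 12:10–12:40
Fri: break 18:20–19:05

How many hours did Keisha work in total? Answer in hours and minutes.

30 h 38 min

Wed: 08:57–20:47 = 11 h 50 min; less 45 min break → 11 h 5 min
Thu: 08:01–16:53 = 8 h 52 min; less 30 min break → 8 h 22 min
Fri: 08:47–20:43 = 11 h 56 min; less 45 min break → 11 h 11 min
Total: 11 h 5 min + 8 h 22 min + 11 h 11 min = 30 h 38 min.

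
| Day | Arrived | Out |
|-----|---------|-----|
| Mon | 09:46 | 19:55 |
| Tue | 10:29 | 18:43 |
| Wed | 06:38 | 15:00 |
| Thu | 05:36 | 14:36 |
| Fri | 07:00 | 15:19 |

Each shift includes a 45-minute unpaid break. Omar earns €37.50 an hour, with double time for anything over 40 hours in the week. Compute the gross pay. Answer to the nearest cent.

Mon: 09:46–19:55 = 10 h 9 min; less 45 min break → 9 h 24 min
Tue: 10:29–18:43 = 8 h 14 min; less 45 min break → 7 h 29 min
Wed: 06:38–15:00 = 8 h 22 min; less 45 min break → 7 h 37 min
Thu: 05:36–14:36 = 9 h 0 min; less 45 min break → 8 h 15 min
Fri: 07:00–15:19 = 8 h 19 min; less 45 min break → 7 h 34 min
Total worked: 40 h 19 min = 2419 min.
Regular 40 h 0 min = 2400 min at €37.50/h; overtime 0 h 19 min = 19 min at €75.00/h.
Pay = (2400 × €37.50 + 19 × €75.00) ÷ 60 = €1523.75.

€1523.75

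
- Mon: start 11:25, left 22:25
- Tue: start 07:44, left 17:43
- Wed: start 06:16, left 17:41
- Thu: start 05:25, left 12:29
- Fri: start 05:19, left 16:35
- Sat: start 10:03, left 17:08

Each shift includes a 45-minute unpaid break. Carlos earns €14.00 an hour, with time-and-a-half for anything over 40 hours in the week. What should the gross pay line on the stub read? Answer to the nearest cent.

Mon: 11:25–22:25 = 11 h 0 min; less 45 min break → 10 h 15 min
Tue: 07:44–17:43 = 9 h 59 min; less 45 min break → 9 h 14 min
Wed: 06:16–17:41 = 11 h 25 min; less 45 min break → 10 h 40 min
Thu: 05:25–12:29 = 7 h 4 min; less 45 min break → 6 h 19 min
Fri: 05:19–16:35 = 11 h 16 min; less 45 min break → 10 h 31 min
Sat: 10:03–17:08 = 7 h 5 min; less 45 min break → 6 h 20 min
Total worked: 53 h 19 min = 3199 min.
Regular 40 h 0 min = 2400 min at €14.00/h; overtime 13 h 19 min = 799 min at €21.00/h.
Pay = (2400 × €14.00 + 799 × €21.00) ÷ 60 = €839.65.

€839.65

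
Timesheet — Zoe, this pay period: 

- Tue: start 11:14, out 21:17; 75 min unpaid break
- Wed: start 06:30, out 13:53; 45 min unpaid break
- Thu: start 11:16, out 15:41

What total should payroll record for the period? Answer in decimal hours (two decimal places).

19.85 hours

Tue: 11:14–21:17 = 10 h 3 min; less 75 min break → 8 h 48 min
Wed: 06:30–13:53 = 7 h 23 min; less 45 min break → 6 h 38 min
Thu: 11:16–15:41 = 4 h 25 min
Total: 8 h 48 min + 6 h 38 min + 4 h 25 min = 19 h 51 min.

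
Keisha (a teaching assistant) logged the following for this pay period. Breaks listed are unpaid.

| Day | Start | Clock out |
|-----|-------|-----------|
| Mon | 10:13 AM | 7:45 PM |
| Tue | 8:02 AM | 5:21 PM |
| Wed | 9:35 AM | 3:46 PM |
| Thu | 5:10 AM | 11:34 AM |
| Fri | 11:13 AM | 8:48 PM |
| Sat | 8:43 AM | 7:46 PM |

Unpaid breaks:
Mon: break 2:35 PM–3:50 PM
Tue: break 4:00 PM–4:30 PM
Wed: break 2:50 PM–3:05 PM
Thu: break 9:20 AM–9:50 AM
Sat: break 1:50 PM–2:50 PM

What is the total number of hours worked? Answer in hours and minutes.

Mon: 10:13 AM–7:45 PM = 9 h 32 min; less 75 min break → 8 h 17 min
Tue: 8:02 AM–5:21 PM = 9 h 19 min; less 30 min break → 8 h 49 min
Wed: 9:35 AM–3:46 PM = 6 h 11 min; less 15 min break → 5 h 56 min
Thu: 5:10 AM–11:34 AM = 6 h 24 min; less 30 min break → 5 h 54 min
Fri: 11:13 AM–8:48 PM = 9 h 35 min
Sat: 8:43 AM–7:46 PM = 11 h 3 min; less 60 min break → 10 h 3 min
Total: 8 h 17 min + 8 h 49 min + 5 h 56 min + 5 h 54 min + 9 h 35 min + 10 h 3 min = 48 h 34 min.

48 h 34 min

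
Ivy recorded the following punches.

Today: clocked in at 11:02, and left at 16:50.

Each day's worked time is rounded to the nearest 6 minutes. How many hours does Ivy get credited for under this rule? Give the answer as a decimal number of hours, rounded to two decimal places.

Today: 11:02–16:50 = 5 h 48 min → rounds to 5 h 48 min

5.80 hours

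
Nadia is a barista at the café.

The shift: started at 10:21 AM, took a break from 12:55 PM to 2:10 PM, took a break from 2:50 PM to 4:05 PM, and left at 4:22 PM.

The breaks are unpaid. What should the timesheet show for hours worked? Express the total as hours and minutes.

The shift: 10:21 AM–4:22 PM = 6 h 1 min; less 150 min break → 3 h 31 min

3 h 31 min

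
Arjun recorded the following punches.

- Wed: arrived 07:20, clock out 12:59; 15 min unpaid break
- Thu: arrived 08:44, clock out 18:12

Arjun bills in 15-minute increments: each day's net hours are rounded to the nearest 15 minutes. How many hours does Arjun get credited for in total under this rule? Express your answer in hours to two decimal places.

Wed: 07:20–12:59 = 5 h 39 min − 15 min = 5 h 24 min → rounds to 5 h 30 min
Thu: 08:44–18:12 = 9 h 28 min → rounds to 9 h 30 min
Total credited: 15 h 0 min.

15.00 hours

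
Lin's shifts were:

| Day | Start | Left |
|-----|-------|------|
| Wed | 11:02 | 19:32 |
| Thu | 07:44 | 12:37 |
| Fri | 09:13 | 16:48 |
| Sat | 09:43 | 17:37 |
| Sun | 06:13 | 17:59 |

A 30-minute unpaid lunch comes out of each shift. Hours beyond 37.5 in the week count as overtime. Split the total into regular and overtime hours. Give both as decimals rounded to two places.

Regular 37.50 hours, overtime 0.63 hours

Wed: 11:02–19:32 = 8 h 30 min; less 30 min break → 8 h 0 min
Thu: 07:44–12:37 = 4 h 53 min; less 30 min break → 4 h 23 min
Fri: 09:13–16:48 = 7 h 35 min; less 30 min break → 7 h 5 min
Sat: 09:43–17:37 = 7 h 54 min; less 30 min break → 7 h 24 min
Sun: 06:13–17:59 = 11 h 46 min; less 30 min break → 11 h 16 min
Total worked: 38 h 8 min = 38.13 h.
Threshold 37.5 h → overtime 0 h 38 min, regular 37 h 30 min.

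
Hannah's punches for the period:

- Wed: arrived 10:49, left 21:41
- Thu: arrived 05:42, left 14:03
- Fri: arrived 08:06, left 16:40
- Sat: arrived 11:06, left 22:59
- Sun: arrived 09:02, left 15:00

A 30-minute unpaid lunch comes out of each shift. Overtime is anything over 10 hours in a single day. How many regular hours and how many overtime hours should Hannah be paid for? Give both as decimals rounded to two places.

Wed: 10:49–21:41 = 10 h 52 min; less 30 min break → 10 h 22 min
Thu: 05:42–14:03 = 8 h 21 min; less 30 min break → 7 h 51 min
Fri: 08:06–16:40 = 8 h 34 min; less 30 min break → 8 h 4 min
Sat: 11:06–22:59 = 11 h 53 min; less 30 min break → 11 h 23 min
Sun: 09:02–15:00 = 5 h 58 min; less 30 min break → 5 h 28 min
Wed reg 10 h 0 min / OT 0 h 22 min; Thu reg 7 h 51 min / OT 0 h 0 min; Fri reg 8 h 4 min / OT 0 h 0 min; Sat reg 10 h 0 min / OT 1 h 23 min; Sun reg 5 h 28 min / OT 0 h 0 min.
Totals: regular 41 h 23 min, overtime 1 h 45 min.

Regular 41.38 hours, overtime 1.75 hours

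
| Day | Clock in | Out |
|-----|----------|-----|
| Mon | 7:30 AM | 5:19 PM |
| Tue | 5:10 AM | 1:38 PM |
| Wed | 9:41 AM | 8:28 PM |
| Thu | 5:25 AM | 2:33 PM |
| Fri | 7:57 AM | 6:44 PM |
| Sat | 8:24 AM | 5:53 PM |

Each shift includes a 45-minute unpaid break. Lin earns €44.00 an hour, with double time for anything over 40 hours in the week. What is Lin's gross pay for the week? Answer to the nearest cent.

Mon: 7:30 AM–5:19 PM = 9 h 49 min; less 45 min break → 9 h 4 min
Tue: 5:10 AM–1:38 PM = 8 h 28 min; less 45 min break → 7 h 43 min
Wed: 9:41 AM–8:28 PM = 10 h 47 min; less 45 min break → 10 h 2 min
Thu: 5:25 AM–2:33 PM = 9 h 8 min; less 45 min break → 8 h 23 min
Fri: 7:57 AM–6:44 PM = 10 h 47 min; less 45 min break → 10 h 2 min
Sat: 8:24 AM–5:53 PM = 9 h 29 min; less 45 min break → 8 h 44 min
Total worked: 53 h 58 min = 3238 min.
Regular 40 h 0 min = 2400 min at €44.00/h; overtime 13 h 58 min = 838 min at €88.00/h.
Pay = (2400 × €44.00 + 838 × €88.00) ÷ 60 = €2989.07.

€2989.07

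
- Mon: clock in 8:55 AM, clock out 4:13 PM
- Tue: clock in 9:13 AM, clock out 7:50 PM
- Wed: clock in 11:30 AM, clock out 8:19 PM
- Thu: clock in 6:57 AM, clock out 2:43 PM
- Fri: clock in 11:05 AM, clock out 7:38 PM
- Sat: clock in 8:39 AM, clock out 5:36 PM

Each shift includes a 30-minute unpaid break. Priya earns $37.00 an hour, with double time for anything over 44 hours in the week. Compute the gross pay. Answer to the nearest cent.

Mon: 8:55 AM–4:13 PM = 7 h 18 min; less 30 min break → 6 h 48 min
Tue: 9:13 AM–7:50 PM = 10 h 37 min; less 30 min break → 10 h 7 min
Wed: 11:30 AM–8:19 PM = 8 h 49 min; less 30 min break → 8 h 19 min
Thu: 6:57 AM–2:43 PM = 7 h 46 min; less 30 min break → 7 h 16 min
Fri: 11:05 AM–7:38 PM = 8 h 33 min; less 30 min break → 8 h 3 min
Sat: 8:39 AM–5:36 PM = 8 h 57 min; less 30 min break → 8 h 27 min
Total worked: 49 h 0 min = 2940 min.
Regular 44 h 0 min = 2640 min at $37.00/h; overtime 5 h 0 min = 300 min at $74.00/h.
Pay = (2640 × $37.00 + 300 × $74.00) ÷ 60 = $1998.00.

$1998.00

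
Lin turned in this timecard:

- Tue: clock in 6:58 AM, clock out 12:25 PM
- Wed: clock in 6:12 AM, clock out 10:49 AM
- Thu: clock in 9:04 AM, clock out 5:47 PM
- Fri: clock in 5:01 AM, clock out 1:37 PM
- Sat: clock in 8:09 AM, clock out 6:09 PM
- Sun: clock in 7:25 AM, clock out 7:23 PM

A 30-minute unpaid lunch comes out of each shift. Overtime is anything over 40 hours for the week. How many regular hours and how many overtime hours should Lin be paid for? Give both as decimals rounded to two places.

Tue: 6:58 AM–12:25 PM = 5 h 27 min; less 30 min break → 4 h 57 min
Wed: 6:12 AM–10:49 AM = 4 h 37 min; less 30 min break → 4 h 7 min
Thu: 9:04 AM–5:47 PM = 8 h 43 min; less 30 min break → 8 h 13 min
Fri: 5:01 AM–1:37 PM = 8 h 36 min; less 30 min break → 8 h 6 min
Sat: 8:09 AM–6:09 PM = 10 h 0 min; less 30 min break → 9 h 30 min
Sun: 7:25 AM–7:23 PM = 11 h 58 min; less 30 min break → 11 h 28 min
Total worked: 46 h 21 min = 46.35 h.
Threshold 40 h → overtime 6 h 21 min, regular 40 h 0 min.

Regular 40.00 hours, overtime 6.35 hours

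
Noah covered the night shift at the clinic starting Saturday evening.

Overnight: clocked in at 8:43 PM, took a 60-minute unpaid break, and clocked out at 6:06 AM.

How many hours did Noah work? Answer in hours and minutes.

Overnight: 8:43 PM → midnight = 3 h 17 min; midnight → 6:06 AM = 6 h 6 min; span 9 h 23 min; less 60 min break → 8 h 23 min

8 h 23 min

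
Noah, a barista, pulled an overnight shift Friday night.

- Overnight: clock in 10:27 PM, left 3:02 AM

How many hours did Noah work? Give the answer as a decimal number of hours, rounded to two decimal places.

4.58 hours

Overnight: 10:27 PM → midnight = 1 h 33 min; midnight → 3:02 AM = 3 h 2 min; span 4 h 35 min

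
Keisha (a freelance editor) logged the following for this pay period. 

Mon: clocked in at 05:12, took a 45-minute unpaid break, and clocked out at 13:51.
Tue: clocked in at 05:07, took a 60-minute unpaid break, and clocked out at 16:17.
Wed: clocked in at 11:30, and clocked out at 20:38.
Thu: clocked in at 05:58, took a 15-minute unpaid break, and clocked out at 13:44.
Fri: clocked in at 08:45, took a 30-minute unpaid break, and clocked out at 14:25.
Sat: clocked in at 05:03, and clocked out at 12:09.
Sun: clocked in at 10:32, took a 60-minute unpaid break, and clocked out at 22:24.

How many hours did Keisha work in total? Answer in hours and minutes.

57 h 51 min

Mon: 05:12–13:51 = 8 h 39 min; less 45 min break → 7 h 54 min
Tue: 05:07–16:17 = 11 h 10 min; less 60 min break → 10 h 10 min
Wed: 11:30–20:38 = 9 h 8 min
Thu: 05:58–13:44 = 7 h 46 min; less 15 min break → 7 h 31 min
Fri: 08:45–14:25 = 5 h 40 min; less 30 min break → 5 h 10 min
Sat: 05:03–12:09 = 7 h 6 min
Sun: 10:32–22:24 = 11 h 52 min; less 60 min break → 10 h 52 min
Total: 7 h 54 min + 10 h 10 min + 9 h 8 min + 7 h 31 min + 5 h 10 min + 7 h 6 min + 10 h 52 min = 57 h 51 min.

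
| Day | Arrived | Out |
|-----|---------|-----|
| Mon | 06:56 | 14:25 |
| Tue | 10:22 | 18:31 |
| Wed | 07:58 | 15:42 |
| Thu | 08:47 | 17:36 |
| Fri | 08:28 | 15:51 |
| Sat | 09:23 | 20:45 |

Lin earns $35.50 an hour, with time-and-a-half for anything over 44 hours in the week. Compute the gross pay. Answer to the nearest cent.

$1931.20

Mon: 06:56–14:25 = 7 h 29 min
Tue: 10:22–18:31 = 8 h 9 min
Wed: 07:58–15:42 = 7 h 44 min
Thu: 08:47–17:36 = 8 h 49 min
Fri: 08:28–15:51 = 7 h 23 min
Sat: 09:23–20:45 = 11 h 22 min
Total worked: 50 h 56 min = 3056 min.
Regular 44 h 0 min = 2640 min at $35.50/h; overtime 6 h 56 min = 416 min at $53.25/h.
Pay = (2640 × $35.50 + 416 × $53.25) ÷ 60 = $1931.20.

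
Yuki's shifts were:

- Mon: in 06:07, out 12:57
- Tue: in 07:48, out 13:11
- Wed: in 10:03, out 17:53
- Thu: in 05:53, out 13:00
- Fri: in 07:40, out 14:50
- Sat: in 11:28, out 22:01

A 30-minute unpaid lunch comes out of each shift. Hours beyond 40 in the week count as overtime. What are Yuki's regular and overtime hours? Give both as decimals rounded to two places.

Regular 40.00 hours, overtime 1.88 hours

Mon: 06:07–12:57 = 6 h 50 min; less 30 min break → 6 h 20 min
Tue: 07:48–13:11 = 5 h 23 min; less 30 min break → 4 h 53 min
Wed: 10:03–17:53 = 7 h 50 min; less 30 min break → 7 h 20 min
Thu: 05:53–13:00 = 7 h 7 min; less 30 min break → 6 h 37 min
Fri: 07:40–14:50 = 7 h 10 min; less 30 min break → 6 h 40 min
Sat: 11:28–22:01 = 10 h 33 min; less 30 min break → 10 h 3 min
Total worked: 41 h 53 min = 41.88 h.
Threshold 40 h → overtime 1 h 53 min, regular 40 h 0 min.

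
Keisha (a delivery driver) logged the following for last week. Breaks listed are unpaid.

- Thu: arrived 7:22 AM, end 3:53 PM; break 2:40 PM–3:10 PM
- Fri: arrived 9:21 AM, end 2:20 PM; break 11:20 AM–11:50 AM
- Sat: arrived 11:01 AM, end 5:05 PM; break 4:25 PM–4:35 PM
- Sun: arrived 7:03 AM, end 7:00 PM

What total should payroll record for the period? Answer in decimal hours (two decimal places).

30.35 hours

Thu: 7:22 AM–3:53 PM = 8 h 31 min; less 30 min break → 8 h 1 min
Fri: 9:21 AM–2:20 PM = 4 h 59 min; less 30 min break → 4 h 29 min
Sat: 11:01 AM–5:05 PM = 6 h 4 min; less 10 min break → 5 h 54 min
Sun: 7:03 AM–7:00 PM = 11 h 57 min
Total: 8 h 1 min + 4 h 29 min + 5 h 54 min + 11 h 57 min = 30 h 21 min.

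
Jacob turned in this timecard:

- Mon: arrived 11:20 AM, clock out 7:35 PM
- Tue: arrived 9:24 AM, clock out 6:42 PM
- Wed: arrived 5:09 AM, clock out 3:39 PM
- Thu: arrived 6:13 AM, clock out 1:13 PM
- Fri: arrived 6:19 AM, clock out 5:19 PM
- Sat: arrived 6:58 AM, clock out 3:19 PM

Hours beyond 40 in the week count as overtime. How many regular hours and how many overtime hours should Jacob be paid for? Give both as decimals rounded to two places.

Regular 40.00 hours, overtime 14.40 hours

Mon: 11:20 AM–7:35 PM = 8 h 15 min
Tue: 9:24 AM–6:42 PM = 9 h 18 min
Wed: 5:09 AM–3:39 PM = 10 h 30 min
Thu: 6:13 AM–1:13 PM = 7 h 0 min
Fri: 6:19 AM–5:19 PM = 11 h 0 min
Sat: 6:58 AM–3:19 PM = 8 h 21 min
Total worked: 54 h 24 min = 54.40 h.
Threshold 40 h → overtime 14 h 24 min, regular 40 h 0 min.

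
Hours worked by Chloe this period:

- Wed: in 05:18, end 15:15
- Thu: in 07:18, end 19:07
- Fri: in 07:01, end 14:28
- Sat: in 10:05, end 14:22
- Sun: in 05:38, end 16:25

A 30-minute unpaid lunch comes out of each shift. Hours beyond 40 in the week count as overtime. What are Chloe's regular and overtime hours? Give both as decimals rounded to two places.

Regular 40.00 hours, overtime 1.78 hours

Wed: 05:18–15:15 = 9 h 57 min; less 30 min break → 9 h 27 min
Thu: 07:18–19:07 = 11 h 49 min; less 30 min break → 11 h 19 min
Fri: 07:01–14:28 = 7 h 27 min; less 30 min break → 6 h 57 min
Sat: 10:05–14:22 = 4 h 17 min; less 30 min break → 3 h 47 min
Sun: 05:38–16:25 = 10 h 47 min; less 30 min break → 10 h 17 min
Total worked: 41 h 47 min = 41.78 h.
Threshold 40 h → overtime 1 h 47 min, regular 40 h 0 min.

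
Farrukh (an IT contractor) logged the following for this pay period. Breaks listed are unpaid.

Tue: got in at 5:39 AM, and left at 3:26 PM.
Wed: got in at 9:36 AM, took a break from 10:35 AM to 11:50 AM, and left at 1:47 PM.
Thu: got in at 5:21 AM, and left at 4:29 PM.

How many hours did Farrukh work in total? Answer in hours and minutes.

Tue: 5:39 AM–3:26 PM = 9 h 47 min
Wed: 9:36 AM–1:47 PM = 4 h 11 min; less 75 min break → 2 h 56 min
Thu: 5:21 AM–4:29 PM = 11 h 8 min
Total: 9 h 47 min + 2 h 56 min + 11 h 8 min = 23 h 51 min.

23 h 51 min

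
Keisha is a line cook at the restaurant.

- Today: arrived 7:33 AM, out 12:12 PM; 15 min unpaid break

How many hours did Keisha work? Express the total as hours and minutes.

4 h 24 min

Today: 7:33 AM–12:12 PM = 4 h 39 min; less 15 min break → 4 h 24 min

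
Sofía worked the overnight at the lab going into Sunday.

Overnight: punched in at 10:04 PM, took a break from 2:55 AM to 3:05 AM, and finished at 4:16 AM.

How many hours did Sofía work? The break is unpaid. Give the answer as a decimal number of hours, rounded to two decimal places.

Overnight: 10:04 PM → midnight = 1 h 56 min; midnight → 4:16 AM = 4 h 16 min; span 6 h 12 min; less 10 min break → 6 h 2 min

6.03 hours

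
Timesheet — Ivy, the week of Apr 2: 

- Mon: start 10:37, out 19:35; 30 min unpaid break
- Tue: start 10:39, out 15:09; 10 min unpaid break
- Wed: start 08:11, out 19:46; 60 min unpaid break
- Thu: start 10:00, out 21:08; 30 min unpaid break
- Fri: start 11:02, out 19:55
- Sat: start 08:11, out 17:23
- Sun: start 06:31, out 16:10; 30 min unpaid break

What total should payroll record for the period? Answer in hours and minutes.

Mon: 10:37–19:35 = 8 h 58 min; less 30 min break → 8 h 28 min
Tue: 10:39–15:09 = 4 h 30 min; less 10 min break → 4 h 20 min
Wed: 08:11–19:46 = 11 h 35 min; less 60 min break → 10 h 35 min
Thu: 10:00–21:08 = 11 h 8 min; less 30 min break → 10 h 38 min
Fri: 11:02–19:55 = 8 h 53 min
Sat: 08:11–17:23 = 9 h 12 min
Sun: 06:31–16:10 = 9 h 39 min; less 30 min break → 9 h 9 min
Total: 8 h 28 min + 4 h 20 min + 10 h 35 min + 10 h 38 min + 8 h 53 min + 9 h 12 min + 9 h 9 min = 61 h 15 min.

61 h 15 min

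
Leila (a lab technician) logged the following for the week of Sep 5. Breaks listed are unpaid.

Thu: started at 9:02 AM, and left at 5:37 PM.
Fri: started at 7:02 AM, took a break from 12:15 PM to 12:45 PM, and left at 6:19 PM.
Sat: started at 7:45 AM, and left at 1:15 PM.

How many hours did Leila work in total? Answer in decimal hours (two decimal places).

Thu: 9:02 AM–5:37 PM = 8 h 35 min
Fri: 7:02 AM–6:19 PM = 11 h 17 min; less 30 min break → 10 h 47 min
Sat: 7:45 AM–1:15 PM = 5 h 30 min
Total: 8 h 35 min + 10 h 47 min + 5 h 30 min = 24 h 52 min.

24.87 hours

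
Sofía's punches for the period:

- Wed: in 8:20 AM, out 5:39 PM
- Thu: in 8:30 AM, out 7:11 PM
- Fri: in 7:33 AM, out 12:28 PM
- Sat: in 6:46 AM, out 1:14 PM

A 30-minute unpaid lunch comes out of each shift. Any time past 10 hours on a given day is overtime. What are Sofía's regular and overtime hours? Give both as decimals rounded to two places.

Wed: 8:20 AM–5:39 PM = 9 h 19 min; less 30 min break → 8 h 49 min
Thu: 8:30 AM–7:11 PM = 10 h 41 min; less 30 min break → 10 h 11 min
Fri: 7:33 AM–12:28 PM = 4 h 55 min; less 30 min break → 4 h 25 min
Sat: 6:46 AM–1:14 PM = 6 h 28 min; less 30 min break → 5 h 58 min
Wed reg 8 h 49 min / OT 0 h 0 min; Thu reg 10 h 0 min / OT 0 h 11 min; Fri reg 4 h 25 min / OT 0 h 0 min; Sat reg 5 h 58 min / OT 0 h 0 min.
Totals: regular 29 h 12 min, overtime 0 h 11 min.

Regular 29.20 hours, overtime 0.18 hours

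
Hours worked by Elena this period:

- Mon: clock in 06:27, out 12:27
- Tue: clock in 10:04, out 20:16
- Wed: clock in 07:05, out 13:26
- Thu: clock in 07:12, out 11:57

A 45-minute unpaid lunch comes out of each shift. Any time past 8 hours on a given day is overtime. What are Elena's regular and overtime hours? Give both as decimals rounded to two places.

Regular 22.85 hours, overtime 1.45 hours

Mon: 06:27–12:27 = 6 h 0 min; less 45 min break → 5 h 15 min
Tue: 10:04–20:16 = 10 h 12 min; less 45 min break → 9 h 27 min
Wed: 07:05–13:26 = 6 h 21 min; less 45 min break → 5 h 36 min
Thu: 07:12–11:57 = 4 h 45 min; less 45 min break → 4 h 0 min
Mon reg 5 h 15 min / OT 0 h 0 min; Tue reg 8 h 0 min / OT 1 h 27 min; Wed reg 5 h 36 min / OT 0 h 0 min; Thu reg 4 h 0 min / OT 0 h 0 min.
Totals: regular 22 h 51 min, overtime 1 h 27 min.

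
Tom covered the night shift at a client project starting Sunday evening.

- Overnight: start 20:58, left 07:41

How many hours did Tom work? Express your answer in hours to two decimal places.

10.72 hours

Overnight: 20:58 → midnight = 3 h 2 min; midnight → 07:41 = 7 h 41 min; span 10 h 43 min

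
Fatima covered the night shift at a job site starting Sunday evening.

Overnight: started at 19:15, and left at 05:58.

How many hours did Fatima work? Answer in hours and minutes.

10 h 43 min

Overnight: 19:15 → midnight = 4 h 45 min; midnight → 05:58 = 5 h 58 min; span 10 h 43 min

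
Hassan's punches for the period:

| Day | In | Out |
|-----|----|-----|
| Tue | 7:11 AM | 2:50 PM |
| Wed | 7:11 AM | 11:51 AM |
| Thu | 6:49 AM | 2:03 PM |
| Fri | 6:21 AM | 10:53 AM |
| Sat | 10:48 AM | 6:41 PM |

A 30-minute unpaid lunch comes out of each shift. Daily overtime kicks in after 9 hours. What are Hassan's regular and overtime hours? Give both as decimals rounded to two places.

Regular 29.47 hours, overtime 0.00 hours

Tue: 7:11 AM–2:50 PM = 7 h 39 min; less 30 min break → 7 h 9 min
Wed: 7:11 AM–11:51 AM = 4 h 40 min; less 30 min break → 4 h 10 min
Thu: 6:49 AM–2:03 PM = 7 h 14 min; less 30 min break → 6 h 44 min
Fri: 6:21 AM–10:53 AM = 4 h 32 min; less 30 min break → 4 h 2 min
Sat: 10:48 AM–6:41 PM = 7 h 53 min; less 30 min break → 7 h 23 min
Tue reg 7 h 9 min / OT 0 h 0 min; Wed reg 4 h 10 min / OT 0 h 0 min; Thu reg 6 h 44 min / OT 0 h 0 min; Fri reg 4 h 2 min / OT 0 h 0 min; Sat reg 7 h 23 min / OT 0 h 0 min.
Totals: regular 29 h 28 min, overtime 0 h 0 min.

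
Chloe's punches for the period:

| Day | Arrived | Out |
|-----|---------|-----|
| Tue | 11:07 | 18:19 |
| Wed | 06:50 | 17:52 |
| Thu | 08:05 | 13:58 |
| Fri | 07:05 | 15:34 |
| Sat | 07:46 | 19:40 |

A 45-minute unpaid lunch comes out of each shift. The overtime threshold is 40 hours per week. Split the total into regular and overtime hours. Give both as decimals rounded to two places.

Tue: 11:07–18:19 = 7 h 12 min; less 45 min break → 6 h 27 min
Wed: 06:50–17:52 = 11 h 2 min; less 45 min break → 10 h 17 min
Thu: 08:05–13:58 = 5 h 53 min; less 45 min break → 5 h 8 min
Fri: 07:05–15:34 = 8 h 29 min; less 45 min break → 7 h 44 min
Sat: 07:46–19:40 = 11 h 54 min; less 45 min break → 11 h 9 min
Total worked: 40 h 45 min = 40.75 h.
Threshold 40 h → overtime 0 h 45 min, regular 40 h 0 min.

Regular 40.00 hours, overtime 0.75 hours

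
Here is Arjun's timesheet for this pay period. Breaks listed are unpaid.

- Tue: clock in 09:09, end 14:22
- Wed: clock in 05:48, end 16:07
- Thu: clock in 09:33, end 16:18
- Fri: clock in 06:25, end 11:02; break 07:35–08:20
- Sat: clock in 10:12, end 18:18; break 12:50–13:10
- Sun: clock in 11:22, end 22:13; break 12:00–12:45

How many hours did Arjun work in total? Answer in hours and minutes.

44 h 1 min

Tue: 09:09–14:22 = 5 h 13 min
Wed: 05:48–16:07 = 10 h 19 min
Thu: 09:33–16:18 = 6 h 45 min
Fri: 06:25–11:02 = 4 h 37 min; less 45 min break → 3 h 52 min
Sat: 10:12–18:18 = 8 h 6 min; less 20 min break → 7 h 46 min
Sun: 11:22–22:13 = 10 h 51 min; less 45 min break → 10 h 6 min
Total: 5 h 13 min + 10 h 19 min + 6 h 45 min + 3 h 52 min + 7 h 46 min + 10 h 6 min = 44 h 1 min.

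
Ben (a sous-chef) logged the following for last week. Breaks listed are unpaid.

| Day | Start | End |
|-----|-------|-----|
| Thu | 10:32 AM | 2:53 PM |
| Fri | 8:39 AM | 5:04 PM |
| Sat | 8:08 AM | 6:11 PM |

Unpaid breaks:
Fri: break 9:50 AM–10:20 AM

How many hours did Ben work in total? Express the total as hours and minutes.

Thu: 10:32 AM–2:53 PM = 4 h 21 min
Fri: 8:39 AM–5:04 PM = 8 h 25 min; less 30 min break → 7 h 55 min
Sat: 8:08 AM–6:11 PM = 10 h 3 min
Total: 4 h 21 min + 7 h 55 min + 10 h 3 min = 22 h 19 min.

22 h 19 min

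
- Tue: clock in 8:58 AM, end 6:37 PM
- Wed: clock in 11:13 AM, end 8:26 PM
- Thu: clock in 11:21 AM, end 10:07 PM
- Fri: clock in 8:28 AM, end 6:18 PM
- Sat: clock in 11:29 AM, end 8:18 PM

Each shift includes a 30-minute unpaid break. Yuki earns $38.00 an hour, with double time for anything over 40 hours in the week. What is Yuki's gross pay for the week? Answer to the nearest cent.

Tue: 8:58 AM–6:37 PM = 9 h 39 min; less 30 min break → 9 h 9 min
Wed: 11:13 AM–8:26 PM = 9 h 13 min; less 30 min break → 8 h 43 min
Thu: 11:21 AM–10:07 PM = 10 h 46 min; less 30 min break → 10 h 16 min
Fri: 8:28 AM–6:18 PM = 9 h 50 min; less 30 min break → 9 h 20 min
Sat: 11:29 AM–8:18 PM = 8 h 49 min; less 30 min break → 8 h 19 min
Total worked: 45 h 47 min = 2747 min.
Regular 40 h 0 min = 2400 min at $38.00/h; overtime 5 h 47 min = 347 min at $76.00/h.
Pay = (2400 × $38.00 + 347 × $76.00) ÷ 60 = $1959.53.

$1959.53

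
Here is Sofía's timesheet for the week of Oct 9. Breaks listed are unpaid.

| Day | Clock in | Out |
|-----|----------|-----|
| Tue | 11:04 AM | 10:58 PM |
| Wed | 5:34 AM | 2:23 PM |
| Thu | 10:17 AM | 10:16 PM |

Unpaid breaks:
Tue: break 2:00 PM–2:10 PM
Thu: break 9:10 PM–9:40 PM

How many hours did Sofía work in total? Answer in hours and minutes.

32 h 2 min

Tue: 11:04 AM–10:58 PM = 11 h 54 min; less 10 min break → 11 h 44 min
Wed: 5:34 AM–2:23 PM = 8 h 49 min
Thu: 10:17 AM–10:16 PM = 11 h 59 min; less 30 min break → 11 h 29 min
Total: 11 h 44 min + 8 h 49 min + 11 h 29 min = 32 h 2 min.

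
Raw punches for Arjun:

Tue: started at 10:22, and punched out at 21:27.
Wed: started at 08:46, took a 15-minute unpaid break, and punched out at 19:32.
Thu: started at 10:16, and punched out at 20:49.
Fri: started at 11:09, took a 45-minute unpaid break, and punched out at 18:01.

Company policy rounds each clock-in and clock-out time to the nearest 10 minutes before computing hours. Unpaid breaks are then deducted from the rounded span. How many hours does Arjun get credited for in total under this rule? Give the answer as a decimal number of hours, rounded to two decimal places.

Tue: in 10:22→10:20, out 21:27→21:30; 11 h 10 min
Wed: in 08:46→08:50, out 19:32→19:30; 10 h 40 min − 15 min = 10 h 25 min
Thu: in 10:16→10:20, out 20:49→20:50; 10 h 30 min
Fri: in 11:09→11:10, out 18:01→18:00; 6 h 50 min − 45 min = 6 h 5 min
Total credited: 38 h 10 min.

38.17 hours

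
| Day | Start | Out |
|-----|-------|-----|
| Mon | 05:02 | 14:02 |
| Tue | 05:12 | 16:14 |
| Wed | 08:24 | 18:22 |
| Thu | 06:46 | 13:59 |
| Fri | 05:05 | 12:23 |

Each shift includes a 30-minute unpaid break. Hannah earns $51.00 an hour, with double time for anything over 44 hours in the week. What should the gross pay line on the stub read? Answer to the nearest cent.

$2142.85

Mon: 05:02–14:02 = 9 h 0 min; less 30 min break → 8 h 30 min
Tue: 05:12–16:14 = 11 h 2 min; less 30 min break → 10 h 32 min
Wed: 08:24–18:22 = 9 h 58 min; less 30 min break → 9 h 28 min
Thu: 06:46–13:59 = 7 h 13 min; less 30 min break → 6 h 43 min
Fri: 05:05–12:23 = 7 h 18 min; less 30 min break → 6 h 48 min
Total worked: 42 h 1 min = 2521 min.
Regular 42 h 1 min = 2521 min at $51.00/h; overtime 0 h 0 min = 0 min at $102.00/h.
Pay = (2521 × $51.00 + 0 × $102.00) ÷ 60 = $2142.85.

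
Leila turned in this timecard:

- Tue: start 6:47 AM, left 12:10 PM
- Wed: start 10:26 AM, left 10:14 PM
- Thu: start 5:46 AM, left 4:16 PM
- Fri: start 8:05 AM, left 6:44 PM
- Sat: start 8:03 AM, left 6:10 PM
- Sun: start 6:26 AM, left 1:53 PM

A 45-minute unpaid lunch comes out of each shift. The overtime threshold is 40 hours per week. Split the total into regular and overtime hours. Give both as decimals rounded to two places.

Tue: 6:47 AM–12:10 PM = 5 h 23 min; less 45 min break → 4 h 38 min
Wed: 10:26 AM–10:14 PM = 11 h 48 min; less 45 min break → 11 h 3 min
Thu: 5:46 AM–4:16 PM = 10 h 30 min; less 45 min break → 9 h 45 min
Fri: 8:05 AM–6:44 PM = 10 h 39 min; less 45 min break → 9 h 54 min
Sat: 8:03 AM–6:10 PM = 10 h 7 min; less 45 min break → 9 h 22 min
Sun: 6:26 AM–1:53 PM = 7 h 27 min; less 45 min break → 6 h 42 min
Total worked: 51 h 24 min = 51.40 h.
Threshold 40 h → overtime 11 h 24 min, regular 40 h 0 min.

Regular 40.00 hours, overtime 11.40 hours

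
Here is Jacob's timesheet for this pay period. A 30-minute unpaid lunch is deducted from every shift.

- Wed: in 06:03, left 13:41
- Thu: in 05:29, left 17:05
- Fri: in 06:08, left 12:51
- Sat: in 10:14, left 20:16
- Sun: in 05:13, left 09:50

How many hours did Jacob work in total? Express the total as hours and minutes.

38 h 6 min

Wed: 06:03–13:41 = 7 h 38 min; less 30 min break → 7 h 8 min
Thu: 05:29–17:05 = 11 h 36 min; less 30 min break → 11 h 6 min
Fri: 06:08–12:51 = 6 h 43 min; less 30 min break → 6 h 13 min
Sat: 10:14–20:16 = 10 h 2 min; less 30 min break → 9 h 32 min
Sun: 05:13–09:50 = 4 h 37 min; less 30 min break → 4 h 7 min
Total: 7 h 8 min + 11 h 6 min + 6 h 13 min + 9 h 32 min + 4 h 7 min = 38 h 6 min.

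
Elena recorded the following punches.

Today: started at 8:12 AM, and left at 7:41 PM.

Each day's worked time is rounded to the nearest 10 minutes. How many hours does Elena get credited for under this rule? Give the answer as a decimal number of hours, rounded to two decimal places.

11.50 hours

Today: 8:12 AM–7:41 PM = 11 h 29 min → rounds to 11 h 30 min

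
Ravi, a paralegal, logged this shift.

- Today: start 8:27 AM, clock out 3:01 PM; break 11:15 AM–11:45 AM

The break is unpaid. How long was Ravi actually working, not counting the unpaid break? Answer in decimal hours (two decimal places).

6.07 hours

Today: 8:27 AM–3:01 PM = 6 h 34 min; less 30 min break → 6 h 4 min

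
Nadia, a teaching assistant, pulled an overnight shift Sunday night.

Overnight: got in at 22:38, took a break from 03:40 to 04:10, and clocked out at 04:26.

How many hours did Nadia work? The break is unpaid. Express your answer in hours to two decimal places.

Overnight: 22:38 → midnight = 1 h 22 min; midnight → 04:26 = 4 h 26 min; span 5 h 48 min; less 30 min break → 5 h 18 min

5.30 hours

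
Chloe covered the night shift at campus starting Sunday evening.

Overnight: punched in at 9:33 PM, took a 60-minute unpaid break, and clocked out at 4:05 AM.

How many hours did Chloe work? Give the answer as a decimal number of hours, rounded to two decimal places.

Overnight: 9:33 PM → midnight = 2 h 27 min; midnight → 4:05 AM = 4 h 5 min; span 6 h 32 min; less 60 min break → 5 h 32 min

5.53 hours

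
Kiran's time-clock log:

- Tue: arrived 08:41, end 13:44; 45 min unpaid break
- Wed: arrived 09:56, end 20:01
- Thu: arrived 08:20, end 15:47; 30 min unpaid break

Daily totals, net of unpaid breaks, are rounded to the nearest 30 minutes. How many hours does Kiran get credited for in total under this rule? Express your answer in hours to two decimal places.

21.50 hours

Tue: 08:41–13:44 = 5 h 3 min − 45 min = 4 h 18 min → rounds to 4 h 30 min
Wed: 09:56–20:01 = 10 h 5 min → rounds to 10 h 0 min
Thu: 08:20–15:47 = 7 h 27 min − 30 min = 6 h 57 min → rounds to 7 h 0 min
Total credited: 21 h 30 min.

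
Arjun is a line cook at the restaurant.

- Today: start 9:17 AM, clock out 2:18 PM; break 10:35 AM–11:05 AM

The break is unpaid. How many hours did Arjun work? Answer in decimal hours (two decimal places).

4.52 hours

Today: 9:17 AM–2:18 PM = 5 h 1 min; less 30 min break → 4 h 31 min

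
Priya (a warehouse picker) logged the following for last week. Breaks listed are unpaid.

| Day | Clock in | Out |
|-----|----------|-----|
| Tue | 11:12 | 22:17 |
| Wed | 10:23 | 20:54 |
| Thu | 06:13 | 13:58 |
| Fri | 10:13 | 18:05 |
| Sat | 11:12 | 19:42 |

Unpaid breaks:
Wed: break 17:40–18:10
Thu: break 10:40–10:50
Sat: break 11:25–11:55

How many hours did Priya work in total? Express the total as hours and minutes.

44 h 33 min

Tue: 11:12–22:17 = 11 h 5 min
Wed: 10:23–20:54 = 10 h 31 min; less 30 min break → 10 h 1 min
Thu: 06:13–13:58 = 7 h 45 min; less 10 min break → 7 h 35 min
Fri: 10:13–18:05 = 7 h 52 min
Sat: 11:12–19:42 = 8 h 30 min; less 30 min break → 8 h 0 min
Total: 11 h 5 min + 10 h 1 min + 7 h 35 min + 7 h 52 min + 8 h 0 min = 44 h 33 min.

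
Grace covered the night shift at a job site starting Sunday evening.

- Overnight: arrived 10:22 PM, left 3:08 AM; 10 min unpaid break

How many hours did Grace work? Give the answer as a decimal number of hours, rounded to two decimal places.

Overnight: 10:22 PM → midnight = 1 h 38 min; midnight → 3:08 AM = 3 h 8 min; span 4 h 46 min; less 10 min break → 4 h 36 min

4.60 hours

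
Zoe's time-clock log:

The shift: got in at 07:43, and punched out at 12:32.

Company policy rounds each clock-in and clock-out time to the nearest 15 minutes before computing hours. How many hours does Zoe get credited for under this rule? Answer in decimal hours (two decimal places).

4.75 hours

The shift: in 07:43→07:45, out 12:32→12:30; 4 h 45 min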